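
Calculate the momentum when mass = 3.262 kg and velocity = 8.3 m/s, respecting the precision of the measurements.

momentum = 3.262 kg × 8.3 m/s = 27.0746 kg·m/s.
3.262 has 4 significant figures; 8.3 has 2.
Division/multiplication keeps the fewest: 2 significant figures.
Rounded: 27 kg·m/s.

27 kg·m/s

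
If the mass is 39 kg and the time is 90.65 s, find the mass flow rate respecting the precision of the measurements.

4.3 × 10⁻¹ kg/s

mass flow rate = 39 kg ÷ 90.65 s = 0.430226144512… kg/s.
39 has 2 significant figures; 90.65 has 4.
Division/multiplication keeps the fewest: 2 significant figures.
Rounded: 4.3 × 10⁻¹ kg/s.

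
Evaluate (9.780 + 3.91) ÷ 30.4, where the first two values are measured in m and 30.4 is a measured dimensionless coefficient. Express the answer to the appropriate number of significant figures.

9.780 m + 3.91 m = 13.690 m; the sum is limited to 2 decimal places (4 s.f.).
Carrying full precision, 13.690 ÷ 30.4 = 0.450328947368… m; 30.4 has 3 s.f., so the result keeps min(4, 3) = 3 s.f.
Rounded to 3 significant figures: 0.450 m.

0.450 m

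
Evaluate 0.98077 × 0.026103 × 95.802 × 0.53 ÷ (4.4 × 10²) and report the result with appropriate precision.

0.98077 × 0.026103 × 95.802 × 0.53 ÷ (4.4 × 10²) = 0.00295430524324…
Multiplication/division keeps the fewest significant figures: 0.98077 → 5 s.f., 0.026103 → 5 s.f., 95.802 → 5 s.f., 0.53 → 2 s.f., 4.4 × 10² → 2 s.f.; limit is 2.
Rounded to 2 significant figures: 0.0030.

0.0030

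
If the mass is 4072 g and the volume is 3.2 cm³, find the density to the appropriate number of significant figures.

1.3 × 10³ g/cm³

density = 4072 g ÷ 3.2 cm³ = 1272.5 g/cm³.
4072 has 4 significant figures; 3.2 has 2.
Division/multiplication keeps the fewest: 2 significant figures.
Rounded: 1.3 × 10³ g/cm³.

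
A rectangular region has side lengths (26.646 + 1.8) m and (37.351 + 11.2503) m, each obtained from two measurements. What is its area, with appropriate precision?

1.38 × 10³ m²

26.646 + 1.8 = 28.446, limited to 1 d.p. → 3 s.f.; 37.351 + 11.2503 = 48.6013, limited to 3 d.p. → 5 s.f.
Carrying full precision, 28.446 × 48.6013 = 1382.5125798; keep min(3, 5) = 3 s.f.
Rounded to 3 significant figures: 1.38 × 10³ m².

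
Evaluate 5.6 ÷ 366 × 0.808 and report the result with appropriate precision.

5.6 ÷ 366 × 0.808 = 0.0123628415301…
Multiplication/division keeps the fewest significant figures: 5.6 → 2 s.f., 366 → 3 s.f., 0.808 → 3 s.f.; limit is 2.
Rounded to 2 significant figures: 0.012.

0.012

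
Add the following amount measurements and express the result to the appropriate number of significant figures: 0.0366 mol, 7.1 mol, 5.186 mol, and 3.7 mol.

0.0366 mol + 7.1 mol + 5.186 mol + 3.7 mol = 16.0226 mol.
Addition/subtraction keeps the fewest decimal places: 0.0366 → 4 decimal places, 7.1 → 1 decimal place, 5.186 → 3 decimal places, 3.7 → 1 decimal place; limit is 1.
Rounded to 1 decimal place: 16.0 mol.

16.0 mol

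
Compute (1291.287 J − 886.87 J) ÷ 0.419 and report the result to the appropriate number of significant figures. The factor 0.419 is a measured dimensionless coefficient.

1291.287 J − 886.87 J = 404.417 J; the difference is limited to 2 decimal places (5 s.f.).
Carrying full precision, 404.417 ÷ 0.419 = 965.195704057… J; 0.419 has 3 s.f., so the result keeps min(5, 3) = 3 s.f.
Rounded to 3 significant figures: 965 J.

965 J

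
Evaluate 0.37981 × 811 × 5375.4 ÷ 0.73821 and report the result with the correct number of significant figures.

2.24 × 10^6

0.37981 × 811 × 5375.4 ÷ 0.73821 = 2242942.35599…
Multiplication/division keeps the fewest significant figures: 0.37981 → 5 s.f., 811 → 3 s.f., 5375.4 → 5 s.f., 0.73821 → 5 s.f.; limit is 3.
Rounded to 3 significant figures: 2.24 × 10^6.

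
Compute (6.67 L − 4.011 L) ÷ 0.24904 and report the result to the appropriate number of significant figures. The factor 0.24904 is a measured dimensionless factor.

10.7 L

6.67 L − 4.011 L = 2.659 L; the difference is limited to 2 decimal places (3 s.f.).
Carrying full precision, 2.659 ÷ 0.24904 = 10.6769996788… L; 0.24904 has 5 s.f., so the result keeps min(3, 5) = 3 s.f.
Rounded to 3 significant figures: 10.7 L.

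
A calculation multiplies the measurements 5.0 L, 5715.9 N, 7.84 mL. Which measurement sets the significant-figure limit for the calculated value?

5.0 L

5.0 L → 2 s.f.; 5715.9 N → 5 s.f.; 7.84 mL → 3 s.f.
The fewest is 2 significant figures, from 5.0 L.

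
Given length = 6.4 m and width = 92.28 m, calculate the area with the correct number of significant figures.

5.9 × 10^2 m²

area = 6.4 m × 92.28 m = 590.592 m².
6.4 has 2 significant figures; 92.28 has 4.
Division/multiplication keeps the fewest: 2 significant figures.
Rounded: 5.9 × 10^2 m².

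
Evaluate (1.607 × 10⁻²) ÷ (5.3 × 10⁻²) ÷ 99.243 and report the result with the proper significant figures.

0.0031

(1.607 × 10⁻²) ÷ (5.3 × 10⁻²) ÷ 99.243 = 0.00305520336114…
Multiplication/division keeps the fewest significant figures: 1.607 × 10⁻² → 4 s.f., 5.3 × 10⁻² → 2 s.f., 99.243 → 5 s.f.; limit is 2.
Rounded to 2 significant figures: 0.0031.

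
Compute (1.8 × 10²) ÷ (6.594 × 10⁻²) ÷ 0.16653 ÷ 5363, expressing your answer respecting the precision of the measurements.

(1.8 × 10²) ÷ (6.594 × 10⁻²) ÷ 0.16653 ÷ 5363 = 3.05649213983…
Multiplication/division keeps the fewest significant figures: 1.8 × 10² → 2 s.f., 6.594 × 10⁻² → 4 s.f., 0.16653 → 5 s.f., 5363 → 4 s.f.; limit is 2.
Rounded to 2 significant figures: 3.1.

3.1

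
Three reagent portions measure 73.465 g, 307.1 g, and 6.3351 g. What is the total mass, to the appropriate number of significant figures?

73.465 g + 307.1 g + 6.3351 g = 386.9001 g.
Addition/subtraction keeps the fewest decimal places: 73.465 → 3 decimal places, 307.1 → 1 decimal place, 6.3351 → 4 decimal places; limit is 1.
Rounded to 1 decimal place: 386.9 g.

386.9 g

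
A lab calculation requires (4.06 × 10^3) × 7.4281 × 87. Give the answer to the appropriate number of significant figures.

(4.06 × 10^3) × 7.4281 × 87 = 2623753.482
Multiplication/division keeps the fewest significant figures: 4.06 × 10^3 → 3 s.f., 7.4281 → 5 s.f., 87 → 2 s.f.; limit is 2.
Rounded to 2 significant figures: 2.6 × 10^6.

2.6 × 10^6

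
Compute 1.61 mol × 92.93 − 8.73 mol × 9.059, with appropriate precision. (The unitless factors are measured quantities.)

71 mol

1.61 × 92.93 = 149.6173 → 150. mol (3 s.f., last digit at the 10^0 place).
8.73 × 9.059 = 79.08507 → 79.1 mol (3 s.f., last digit at the 10^-1 place).
Difference: 70.53223 mol; keep the coarser place, 10^0.
Result: 71 mol.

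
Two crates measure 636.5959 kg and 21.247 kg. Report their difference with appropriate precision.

636.5959 kg − 21.247 kg = 615.3489 kg.
Addition/subtraction keeps the fewest decimal places: 636.5959 → 4 decimal places, 21.247 → 3 decimal places; limit is 3.
Rounded to 3 decimal places: 615.349 kg.

615.349 kg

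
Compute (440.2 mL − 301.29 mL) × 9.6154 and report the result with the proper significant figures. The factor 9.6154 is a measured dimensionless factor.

440.2 mL − 301.29 mL = 138.91 mL; the difference is limited to 1 decimal place (4 s.f.).
Carrying full precision, 138.91 × 9.6154 = 1335.675214 mL; 9.6154 has 5 s.f., so the result keeps min(4, 5) = 4 s.f.
Rounded to 4 significant figures: 1336 mL.

1336 mL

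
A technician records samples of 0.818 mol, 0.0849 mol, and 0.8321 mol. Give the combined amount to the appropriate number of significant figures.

0.818 mol + 0.0849 mol + 0.8321 mol = 1.7350 mol.
Addition/subtraction keeps the fewest decimal places: 0.818 → 3 decimal places, 0.0849 → 4 decimal places, 0.8321 → 4 decimal places; limit is 3.
Rounded to 3 decimal places: 1.735 mol.

1.735 mol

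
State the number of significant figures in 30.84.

30.84: zeros between nonzero digits are significant.

4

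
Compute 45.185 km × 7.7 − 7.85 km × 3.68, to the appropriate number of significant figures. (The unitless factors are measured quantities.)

45.185 × 7.7 = 347.9245 → 3.5 × 10^2 km (2 s.f., last digit at the 10^1 place).
7.85 × 3.68 = 28.888 → 28.9 km (3 s.f., last digit at the 10^-1 place).
Difference: 319.0365 km; keep the coarser place, 10^1.
Result: 3.2 × 10^2 km.

3.2 × 10^2 km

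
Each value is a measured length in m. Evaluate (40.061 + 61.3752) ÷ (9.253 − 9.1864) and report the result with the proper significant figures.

1.5 × 10³

40.061 + 61.3752 = 101.4362, limited to 3 d.p. → 6 s.f.; 9.253 − 9.1864 = 0.0666, limited to 3 d.p. → 2 s.f.
Carrying full precision, 101.4362 ÷ 0.0666 = 1523.06606607…; keep min(6, 2) = 2 s.f.
Rounded to 2 significant figures: 1.5 × 10³.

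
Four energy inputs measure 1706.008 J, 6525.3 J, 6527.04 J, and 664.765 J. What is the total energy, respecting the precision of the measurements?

1706.008 J + 6525.3 J + 6527.04 J + 664.765 J = 15423.113 J.
Addition/subtraction keeps the fewest decimal places: 1706.008 → 3 decimal places, 6525.3 → 1 decimal place, 6527.04 → 2 decimal places, 664.765 → 3 decimal places; limit is 1.
Rounded to 1 decimal place: 15423.1 J.

15423.1 J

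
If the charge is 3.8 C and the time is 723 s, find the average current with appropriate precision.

0.0053 A

average current = 3.8 C ÷ 723 s = 0.00525587828492… A.
3.8 has 2 significant figures; 723 has 3.
Division/multiplication keeps the fewest: 2 significant figures.
Rounded: 0.0053 A.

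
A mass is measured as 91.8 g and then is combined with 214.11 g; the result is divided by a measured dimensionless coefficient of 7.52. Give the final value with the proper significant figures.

91.8 g + 214.11 g = 305.91 g; the sum is limited to 1 decimal place (4 s.f.).
Carrying full precision, 305.91 ÷ 7.52 = 40.6795212766… g; 7.52 has 3 s.f., so the result keeps min(4, 3) = 3 s.f.
Rounded to 3 significant figures: 40.7 g.

40.7 g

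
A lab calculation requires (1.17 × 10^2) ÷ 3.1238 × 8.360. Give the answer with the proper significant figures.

(1.17 × 10^2) ÷ 3.1238 × 8.360 = 313.118637557…
Multiplication/division keeps the fewest significant figures: 1.17 × 10^2 → 3 s.f., 3.1238 → 5 s.f., 8.360 → 4 s.f.; limit is 3.
Rounded to 3 significant figures: 313.

313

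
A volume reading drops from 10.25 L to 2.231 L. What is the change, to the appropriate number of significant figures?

8.02 L

10.25 L − 2.231 L = 8.019 L.
Addition/subtraction keeps the fewest decimal places: 10.25 → 2 decimal places, 2.231 → 3 decimal places; limit is 2.
Rounded to 2 decimal places: 8.02 L.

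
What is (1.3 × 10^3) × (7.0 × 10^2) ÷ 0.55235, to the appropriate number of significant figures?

1.6 × 10^6

(1.3 × 10^3) × (7.0 × 10^2) ÷ 0.55235 = 1647506.11026…
Multiplication/division keeps the fewest significant figures: 1.3 × 10^3 → 2 s.f., 7.0 × 10^2 → 2 s.f., 0.55235 → 5 s.f.; limit is 2.
Rounded to 2 significant figures: 1.6 × 10^6.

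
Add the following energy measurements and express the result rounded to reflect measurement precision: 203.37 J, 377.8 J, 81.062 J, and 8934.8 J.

203.37 J + 377.8 J + 81.062 J + 8934.8 J = 9597.032 J.
Addition/subtraction keeps the fewest decimal places: 203.37 → 2 decimal places, 377.8 → 1 decimal place, 81.062 → 3 decimal places, 8934.8 → 1 decimal place; limit is 1.
Rounded to 1 decimal place: 9597.0 J.

9597.0 J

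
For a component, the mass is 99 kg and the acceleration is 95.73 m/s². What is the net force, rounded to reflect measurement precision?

net force = 99 kg × 95.73 m/s² = 9477.27 N.
99 has 2 significant figures; 95.73 has 4.
Division/multiplication keeps the fewest: 2 significant figures.
Rounded: 9.5 × 10^3 N.

9.5 × 10^3 N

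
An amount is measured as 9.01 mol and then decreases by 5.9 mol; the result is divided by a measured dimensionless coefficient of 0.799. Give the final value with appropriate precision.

3.9 mol

9.01 mol − 5.9 mol = 3.11 mol; the difference is limited to 1 decimal place (2 s.f.).
Carrying full precision, 3.11 ÷ 0.799 = 3.89236545682… mol; 0.799 has 3 s.f., so the result keeps min(2, 3) = 2 s.f.
Rounded to 2 significant figures: 3.9 mol.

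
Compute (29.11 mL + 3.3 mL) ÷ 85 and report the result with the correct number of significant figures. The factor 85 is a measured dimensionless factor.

0.38 mL

29.11 mL + 3.3 mL = 32.41 mL; the sum is limited to 1 decimal place (3 s.f.).
Carrying full precision, 32.41 ÷ 85 = 0.381294117647… mL; 85 has 2 s.f., so the result keeps min(3, 2) = 2 s.f.
Rounded to 2 significant figures: 0.38 mL.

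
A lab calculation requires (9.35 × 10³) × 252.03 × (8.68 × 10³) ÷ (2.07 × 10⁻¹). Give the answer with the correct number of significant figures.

(9.35 × 10³) × 252.03 × (8.68 × 10³) ÷ (2.07 × 10⁻¹) = 9.88128055072 × 10^10…
Multiplication/division keeps the fewest significant figures: 9.35 × 10³ → 3 s.f., 252.03 → 5 s.f., 8.68 × 10³ → 3 s.f., 2.07 × 10⁻¹ → 3 s.f.; limit is 3.
Rounded to 3 significant figures: 9.88 × 10¹⁰.

9.88 × 10¹⁰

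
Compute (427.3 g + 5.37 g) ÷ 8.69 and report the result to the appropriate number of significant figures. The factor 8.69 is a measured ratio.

427.3 g + 5.37 g = 432.67 g; the sum is limited to 1 decimal place (4 s.f.).
Carrying full precision, 432.67 ÷ 8.69 = 49.7894131185… g; 8.69 has 3 s.f., so the result keeps min(4, 3) = 3 s.f.
Rounded to 3 significant figures: 49.8 g.

49.8 g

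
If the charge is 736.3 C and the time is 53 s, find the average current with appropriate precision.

14 A

average current = 736.3 C ÷ 53 s = 13.8924528302… A.
736.3 has 4 significant figures; 53 has 2.
Division/multiplication keeps the fewest: 2 significant figures.
Rounded: 14 A.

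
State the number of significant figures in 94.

2

94: every digit is nonzero and significant.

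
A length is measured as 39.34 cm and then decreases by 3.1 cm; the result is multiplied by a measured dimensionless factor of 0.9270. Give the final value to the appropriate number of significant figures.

33.6 cm

39.34 cm − 3.1 cm = 36.24 cm; the difference is limited to 1 decimal place (3 s.f.).
Carrying full precision, 36.24 × 0.9270 = 33.59448 cm; 0.9270 has 4 s.f., so the result keeps min(3, 4) = 3 s.f.
Rounded to 3 significant figures: 33.6 cm.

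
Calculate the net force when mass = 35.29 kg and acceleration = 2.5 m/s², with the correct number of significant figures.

88 N

net force = 35.29 kg × 2.5 m/s² = 88.225 N.
35.29 has 4 significant figures; 2.5 has 2.
Division/multiplication keeps the fewest: 2 significant figures.
Rounded: 88 N.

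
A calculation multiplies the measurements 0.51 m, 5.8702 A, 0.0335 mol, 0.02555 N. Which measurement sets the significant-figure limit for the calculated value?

0.51 m → 2 s.f.; 5.8702 A → 5 s.f.; 0.0335 mol → 3 s.f.; 0.02555 N → 4 s.f.
The fewest is 2 significant figures, from 0.51 m.

0.51 m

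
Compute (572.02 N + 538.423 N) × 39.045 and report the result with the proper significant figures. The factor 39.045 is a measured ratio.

43357 N

572.02 N + 538.423 N = 1110.443 N; the sum is limited to 2 decimal places (6 s.f.).
Carrying full precision, 1110.443 × 39.045 = 43357.246935 N; 39.045 has 5 s.f., so the result keeps min(6, 5) = 5 s.f.
Rounded to 5 significant figures: 43357 N.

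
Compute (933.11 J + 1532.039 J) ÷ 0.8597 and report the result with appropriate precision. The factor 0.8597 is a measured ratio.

933.11 J + 1532.039 J = 2465.149 J; the sum is limited to 2 decimal places (6 s.f.).
Carrying full precision, 2465.149 ÷ 0.8597 = 2867.45259974… J; 0.8597 has 4 s.f., so the result keeps min(6, 4) = 4 s.f.
Rounded to 4 significant figures: 2867 J.

2867 J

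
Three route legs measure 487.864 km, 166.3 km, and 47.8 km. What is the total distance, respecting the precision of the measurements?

487.864 km + 166.3 km + 47.8 km = 701.964 km.
Addition/subtraction keeps the fewest decimal places: 487.864 → 3 decimal places, 166.3 → 1 decimal place, 47.8 → 1 decimal place; limit is 1.
Rounded to 1 decimal place: 702.0 km.

702.0 km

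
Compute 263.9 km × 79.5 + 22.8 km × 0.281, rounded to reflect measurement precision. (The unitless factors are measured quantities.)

2.10 × 10^4 km

263.9 × 79.5 = 20980.05 → 2.10 × 10^4 km (3 s.f., last digit at the 10^2 place).
22.8 × 0.281 = 6.4068 → 6.41 km (3 s.f., last digit at the 10^-2 place).
Sum: 20986.4568 km; keep the coarser place, 10^2.
Result: 2.10 × 10^4 km.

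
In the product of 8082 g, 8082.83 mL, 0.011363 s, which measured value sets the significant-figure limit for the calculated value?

8082 g

8082 g → 4 s.f.; 8082.83 mL → 6 s.f.; 0.011363 s → 5 s.f.
The fewest is 4 significant figures, from 8082 g.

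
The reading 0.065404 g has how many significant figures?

0.065404: leading zeros are not significant; zeros between nonzero digits are significant.

5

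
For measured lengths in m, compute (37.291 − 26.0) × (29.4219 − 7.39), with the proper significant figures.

37.291 − 26.0 = 11.291, limited to 1 d.p. → 3 s.f.; 29.4219 − 7.39 = 22.0319, limited to 2 d.p. → 4 s.f.
Carrying full precision, 11.291 × 22.0319 = 248.7621829; keep min(3, 4) = 3 s.f.
Rounded to 3 significant figures: 249 m².

249 m²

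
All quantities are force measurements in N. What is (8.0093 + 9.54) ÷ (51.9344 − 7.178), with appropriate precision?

0.3921

8.0093 + 9.54 = 17.5493, limited to 2 d.p. → 4 s.f.; 51.9344 − 7.178 = 44.7564, limited to 3 d.p. → 5 s.f.
Carrying full precision, 17.5493 ÷ 44.7564 = 0.392107050612…; keep min(4, 5) = 4 s.f.
Rounded to 4 significant figures: 0.3921.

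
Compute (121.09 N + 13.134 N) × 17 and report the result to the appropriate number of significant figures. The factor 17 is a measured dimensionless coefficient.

121.09 N + 13.134 N = 134.224 N; the sum is limited to 2 decimal places (5 s.f.).
Carrying full precision, 134.224 × 17 = 2281.808 N; 17 has 2 s.f., so the result keeps min(5, 2) = 2 s.f.
Rounded to 2 significant figures: 2.3 × 10³ N.

2.3 × 10³ N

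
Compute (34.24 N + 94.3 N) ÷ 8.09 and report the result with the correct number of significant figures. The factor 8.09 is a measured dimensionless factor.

15.9 N

34.24 N + 94.3 N = 128.54 N; the sum is limited to 1 decimal place (4 s.f.).
Carrying full precision, 128.54 ÷ 8.09 = 15.8887515451… N; 8.09 has 3 s.f., so the result keeps min(4, 3) = 3 s.f.
Rounded to 3 significant figures: 15.9 N.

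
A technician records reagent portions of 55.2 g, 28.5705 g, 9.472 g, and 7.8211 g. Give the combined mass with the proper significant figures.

101.1 g

55.2 g + 28.5705 g + 9.472 g + 7.8211 g = 101.0636 g.
Addition/subtraction keeps the fewest decimal places: 55.2 → 1 decimal place, 28.5705 → 4 decimal places, 9.472 → 3 decimal places, 7.8211 → 4 decimal places; limit is 1.
Rounded to 1 decimal place: 101.1 g.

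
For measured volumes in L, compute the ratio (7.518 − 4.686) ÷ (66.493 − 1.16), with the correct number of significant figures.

0.04335

7.518 − 4.686 = 2.832, limited to 3 d.p. → 4 s.f.; 66.493 − 1.16 = 65.333, limited to 2 d.p. → 4 s.f.
Carrying full precision, 2.832 ÷ 65.333 = 0.0433471599345…; keep min(4, 4) = 4 s.f.
Rounded to 4 significant figures: 0.04335.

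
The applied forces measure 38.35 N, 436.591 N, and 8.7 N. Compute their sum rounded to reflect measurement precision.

38.35 N + 436.591 N + 8.7 N = 483.641 N.
Addition/subtraction keeps the fewest decimal places: 38.35 → 2 decimal places, 436.591 → 3 decimal places, 8.7 → 1 decimal place; limit is 1.
Rounded to 1 decimal place: 483.6 N.

483.6 N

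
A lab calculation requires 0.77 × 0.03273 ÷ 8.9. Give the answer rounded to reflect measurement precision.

0.77 × 0.03273 ÷ 8.9 = 0.00283169662921…
Multiplication/division keeps the fewest significant figures: 0.77 → 2 s.f., 0.03273 → 4 s.f., 8.9 → 2 s.f.; limit is 2.
Rounded to 2 significant figures: 0.0028.

0.0028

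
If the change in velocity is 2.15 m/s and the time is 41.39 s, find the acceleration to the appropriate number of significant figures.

acceleration = 2.15 m/s ÷ 41.39 s = 0.0519449142305… m/s².
2.15 has 3 significant figures; 41.39 has 4.
Division/multiplication keeps the fewest: 3 significant figures.
Rounded: 5.19 × 10^-2 m/s².

5.19 × 10^-2 m/s²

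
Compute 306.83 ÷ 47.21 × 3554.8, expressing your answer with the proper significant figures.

306.83 ÷ 47.21 × 3554.8 = 23103.5645838…
Multiplication/division keeps the fewest significant figures: 306.83 → 5 s.f., 47.21 → 4 s.f., 3554.8 → 5 s.f.; limit is 4.
Rounded to 4 significant figures: 2.310 × 10^4.

2.310 × 10^4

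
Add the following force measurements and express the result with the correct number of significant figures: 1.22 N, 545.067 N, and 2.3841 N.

548.67 N

1.22 N + 545.067 N + 2.3841 N = 548.6711 N.
Addition/subtraction keeps the fewest decimal places: 1.22 → 2 decimal places, 545.067 → 3 decimal places, 2.3841 → 4 decimal places; limit is 2.
Rounded to 2 decimal places: 548.67 N.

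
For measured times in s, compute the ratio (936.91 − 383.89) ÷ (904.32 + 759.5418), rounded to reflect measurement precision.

0.33237

936.91 − 383.89 = 553.02, limited to 2 d.p. → 5 s.f.; 904.32 + 759.5418 = 1663.8618, limited to 2 d.p. → 6 s.f.
Carrying full precision, 553.02 ÷ 1663.8618 = 0.3323713544…; keep min(5, 6) = 5 s.f.
Rounded to 5 significant figures: 0.33237.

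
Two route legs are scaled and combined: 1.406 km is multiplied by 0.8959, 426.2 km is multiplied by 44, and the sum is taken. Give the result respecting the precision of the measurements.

1.406 × 0.8959 = 1.2596354 → 1.260 km (4 s.f., last digit at the 10^-3 place).
426.2 × 44 = 18752.8 → 1.9 × 10⁴ km (2 s.f., last digit at the 10^3 place).
Sum: 18754.0596354 km; keep the coarser place, 10^3.
Result: 1.9 × 10⁴ km.

1.9 × 10⁴ km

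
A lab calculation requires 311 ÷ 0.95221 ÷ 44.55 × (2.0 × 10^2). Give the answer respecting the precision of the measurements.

1.5 × 10^3

311 ÷ 0.95221 ÷ 44.55 × (2.0 × 10^2) = 1466.25645903…
Multiplication/division keeps the fewest significant figures: 311 → 3 s.f., 0.95221 → 5 s.f., 44.55 → 4 s.f., 2.0 × 10^2 → 2 s.f.; limit is 2.
Rounded to 2 significant figures: 1.5 × 10^3.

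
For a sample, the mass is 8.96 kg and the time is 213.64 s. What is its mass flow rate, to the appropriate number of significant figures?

0.0419 kg/s

mass flow rate = 8.96 kg ÷ 213.64 s = 0.0419397116645… kg/s.
8.96 has 3 significant figures; 213.64 has 5.
Division/multiplication keeps the fewest: 3 significant figures.
Rounded: 0.0419 kg/s.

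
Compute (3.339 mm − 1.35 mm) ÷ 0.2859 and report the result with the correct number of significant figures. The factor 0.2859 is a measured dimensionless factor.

3.339 mm − 1.35 mm = 1.989 mm; the difference is limited to 2 decimal places (3 s.f.).
Carrying full precision, 1.989 ÷ 0.2859 = 6.95697796432… mm; 0.2859 has 4 s.f., so the result keeps min(3, 4) = 3 s.f.
Rounded to 3 significant figures: 6.96 mm.

6.96 mm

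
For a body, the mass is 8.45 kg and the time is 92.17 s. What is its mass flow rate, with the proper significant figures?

0.0917 kg/s

mass flow rate = 8.45 kg ÷ 92.17 s = 0.0916784203103… kg/s.
8.45 has 3 significant figures; 92.17 has 4.
Division/multiplication keeps the fewest: 3 significant figures.
Rounded: 0.0917 kg/s.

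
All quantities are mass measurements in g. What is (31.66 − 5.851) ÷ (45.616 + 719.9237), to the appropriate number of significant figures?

31.66 − 5.851 = 25.809, limited to 2 d.p. → 4 s.f.; 45.616 + 719.9237 = 765.5397, limited to 3 d.p. → 6 s.f.
Carrying full precision, 25.809 ÷ 765.5397 = 0.0337134703791…; keep min(4, 6) = 4 s.f.
Rounded to 4 significant figures: 3.371 × 10⁻².

3.371 × 10⁻²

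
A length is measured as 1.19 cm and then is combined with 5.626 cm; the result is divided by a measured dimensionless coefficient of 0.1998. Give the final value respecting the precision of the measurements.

34.1 cm

1.19 cm + 5.626 cm = 6.816 cm; the sum is limited to 2 decimal places (3 s.f.).
Carrying full precision, 6.816 ÷ 0.1998 = 34.1141141141… cm; 0.1998 has 4 s.f., so the result keeps min(3, 4) = 3 s.f.
Rounded to 3 significant figures: 34.1 cm.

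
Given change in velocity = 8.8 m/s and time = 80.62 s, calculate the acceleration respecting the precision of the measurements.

acceleration = 8.8 m/s ÷ 80.62 s = 0.109154056065… m/s².
8.8 has 2 significant figures; 80.62 has 4.
Division/multiplication keeps the fewest: 2 significant figures.
Rounded: 0.11 m/s².

0.11 m/s²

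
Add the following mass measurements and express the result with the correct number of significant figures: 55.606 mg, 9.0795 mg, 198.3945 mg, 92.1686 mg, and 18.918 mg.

55.606 mg + 9.0795 mg + 198.3945 mg + 92.1686 mg + 18.918 mg = 374.1666 mg.
Addition/subtraction keeps the fewest decimal places: 55.606 → 3 decimal places, 9.0795 → 4 decimal places, 198.3945 → 4 decimal places, 92.1686 → 4 decimal places, 18.918 → 3 decimal places; limit is 3.
Rounded to 3 decimal places: 374.167 mg.

374.167 mg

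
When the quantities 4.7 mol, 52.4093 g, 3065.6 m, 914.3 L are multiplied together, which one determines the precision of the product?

4.7 mol → 2 s.f.; 52.4093 g → 6 s.f.; 3065.6 m → 5 s.f.; 914.3 L → 4 s.f.
The fewest is 2 significant figures, from 4.7 mol.

4.7 mol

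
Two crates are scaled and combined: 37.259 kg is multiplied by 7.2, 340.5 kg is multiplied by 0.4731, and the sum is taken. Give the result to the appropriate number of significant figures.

4.3 × 10^2 kg

37.259 × 7.2 = 268.2648 → 2.7 × 10^2 kg (2 s.f., last digit at the 10^1 place).
340.5 × 0.4731 = 161.09055 → 161.1 kg (4 s.f., last digit at the 10^-1 place).
Sum: 429.35535 kg; keep the coarser place, 10^1.
Result: 4.3 × 10^2 kg.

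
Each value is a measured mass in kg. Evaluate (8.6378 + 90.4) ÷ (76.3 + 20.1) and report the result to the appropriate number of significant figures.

8.6378 + 90.4 = 99.0378, limited to 1 d.p. → 3 s.f.; 76.3 + 20.1 = 96.4, limited to 1 d.p. → 3 s.f.
Carrying full precision, 99.0378 ÷ 96.4 = 1.02736307054…; keep min(3, 3) = 3 s.f.
Rounded to 3 significant figures: 1.03.

1.03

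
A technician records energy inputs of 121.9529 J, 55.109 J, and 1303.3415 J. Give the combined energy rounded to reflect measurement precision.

121.9529 J + 55.109 J + 1303.3415 J = 1480.4034 J.
Addition/subtraction keeps the fewest decimal places: 121.9529 → 4 decimal places, 55.109 → 3 decimal places, 1303.3415 → 4 decimal places; limit is 3.
Rounded to 3 decimal places: 1480.403 J.

1480.403 J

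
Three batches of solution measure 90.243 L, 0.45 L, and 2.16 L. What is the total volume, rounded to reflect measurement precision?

90.243 L + 0.45 L + 2.16 L = 92.853 L.
Addition/subtraction keeps the fewest decimal places: 90.243 → 3 decimal places, 0.45 → 2 decimal places, 2.16 → 2 decimal places; limit is 2.
Rounded to 2 decimal places: 92.85 L.

92.85 L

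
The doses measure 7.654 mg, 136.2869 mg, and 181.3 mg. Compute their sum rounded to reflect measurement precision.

3.252 × 10² mg

7.654 mg + 136.2869 mg + 181.3 mg = 325.2409 mg.
Addition/subtraction keeps the fewest decimal places: 7.654 → 3 decimal places, 136.2869 → 4 decimal places, 181.3 → 1 decimal place; limit is 1.
Rounded to 1 decimal place: 3.252 × 10² mg.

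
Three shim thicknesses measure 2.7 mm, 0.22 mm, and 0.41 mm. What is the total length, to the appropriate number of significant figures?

2.7 mm + 0.22 mm + 0.41 mm = 3.33 mm.
Addition/subtraction keeps the fewest decimal places: 2.7 → 1 decimal place, 0.22 → 2 decimal places, 0.41 → 2 decimal places; limit is 1.
Rounded to 1 decimal place: 3.3 mm.

3.3 mm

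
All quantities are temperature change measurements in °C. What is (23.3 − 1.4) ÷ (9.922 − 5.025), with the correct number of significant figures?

23.3 − 1.4 = 21.9, limited to 1 d.p. → 3 s.f.; 9.922 − 5.025 = 4.897, limited to 3 d.p. → 4 s.f.
Carrying full precision, 21.9 ÷ 4.897 = 4.4721257913…; keep min(3, 4) = 3 s.f.
Rounded to 3 significant figures: 4.47.

4.47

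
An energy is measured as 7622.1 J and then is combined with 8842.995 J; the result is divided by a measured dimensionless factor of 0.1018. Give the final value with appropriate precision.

7622.1 J + 8842.995 J = 16465.095 J; the sum is limited to 1 decimal place (6 s.f.).
Carrying full precision, 16465.095 ÷ 0.1018 = 161739.636542… J; 0.1018 has 4 s.f., so the result keeps min(6, 4) = 4 s.f.
Rounded to 4 significant figures: 1.617 × 10^5 J.

1.617 × 10^5 J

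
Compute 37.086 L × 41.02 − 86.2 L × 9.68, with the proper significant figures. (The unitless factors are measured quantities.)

687 L

37.086 × 41.02 = 1521.26772 → 1521 L (4 s.f., last digit at the 10^0 place).
86.2 × 9.68 = 834.416 → 834 L (3 s.f., last digit at the 10^0 place).
Difference: 686.85172 L; keep the coarser place, 10^0.
Result: 687 L.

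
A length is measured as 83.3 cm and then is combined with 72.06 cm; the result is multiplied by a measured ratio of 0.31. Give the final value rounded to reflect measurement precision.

83.3 cm + 72.06 cm = 155.36 cm; the sum is limited to 1 decimal place (4 s.f.).
Carrying full precision, 155.36 × 0.31 = 48.1616 cm; 0.31 has 2 s.f., so the result keeps min(4, 2) = 2 s.f.
Rounded to 2 significant figures: 48 cm.

48 cm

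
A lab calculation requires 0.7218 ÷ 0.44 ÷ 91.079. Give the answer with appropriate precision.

0.7218 ÷ 0.44 ÷ 91.079 = 0.0180113368115…
Multiplication/division keeps the fewest significant figures: 0.7218 → 4 s.f., 0.44 → 2 s.f., 91.079 → 5 s.f.; limit is 2.
Rounded to 2 significant figures: 0.018.

0.018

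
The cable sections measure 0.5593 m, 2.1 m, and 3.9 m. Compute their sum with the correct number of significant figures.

0.5593 m + 2.1 m + 3.9 m = 6.5593 m.
Addition/subtraction keeps the fewest decimal places: 0.5593 → 4 decimal places, 2.1 → 1 decimal place, 3.9 → 1 decimal place; limit is 1.
Rounded to 1 decimal place: 6.6 m.

6.6 m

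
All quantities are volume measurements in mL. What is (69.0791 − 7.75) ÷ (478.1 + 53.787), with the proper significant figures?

69.0791 − 7.75 = 61.3291, limited to 2 d.p. → 4 s.f.; 478.1 + 53.787 = 531.887, limited to 1 d.p. → 4 s.f.
Carrying full precision, 61.3291 ÷ 531.887 = 0.115304754581…; keep min(4, 4) = 4 s.f.
Rounded to 4 significant figures: 0.1153.

0.1153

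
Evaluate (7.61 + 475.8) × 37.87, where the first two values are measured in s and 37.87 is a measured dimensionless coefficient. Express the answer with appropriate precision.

7.61 s + 475.8 s = 483.41 s; the sum is limited to 1 decimal place (4 s.f.).
Carrying full precision, 483.41 × 37.87 = 18306.7367 s; 37.87 has 4 s.f., so the result keeps min(4, 4) = 4 s.f.
Rounded to 4 significant figures: 1.831 × 10⁴ s.

1.831 × 10⁴ s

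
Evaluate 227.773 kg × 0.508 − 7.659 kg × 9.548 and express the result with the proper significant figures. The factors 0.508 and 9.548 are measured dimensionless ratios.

227.773 × 0.508 = 115.708684 → 116 kg (3 s.f., last digit at the 10^0 place).
7.659 × 9.548 = 73.128132 → 73.13 kg (4 s.f., last digit at the 10^-2 place).
Difference: 42.580552 kg; keep the coarser place, 10^0.
Result: 43 kg.

43 kg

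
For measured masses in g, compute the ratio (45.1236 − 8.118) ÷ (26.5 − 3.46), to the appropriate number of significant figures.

45.1236 − 8.118 = 37.0056, limited to 3 d.p. → 5 s.f.; 26.5 − 3.46 = 23.04, limited to 1 d.p. → 3 s.f.
Carrying full precision, 37.0056 ÷ 23.04 = 1.60614583333…; keep min(5, 3) = 3 s.f.
Rounded to 3 significant figures: 1.61.

1.61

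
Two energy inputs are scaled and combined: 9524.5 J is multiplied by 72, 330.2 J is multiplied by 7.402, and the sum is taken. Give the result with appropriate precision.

6.9 × 10⁵ J

9524.5 × 72 = 685764 → 6.9 × 10⁵ J (2 s.f., last digit at the 10^4 place).
330.2 × 7.402 = 2444.1404 → 2444 J (4 s.f., last digit at the 10^0 place).
Sum: 688208.1404 J; keep the coarser place, 10^4.
Result: 6.9 × 10⁵ J.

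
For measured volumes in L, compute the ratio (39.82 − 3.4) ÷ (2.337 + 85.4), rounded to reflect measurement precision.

0.415

39.82 − 3.4 = 36.42, limited to 1 d.p. → 3 s.f.; 2.337 + 85.4 = 87.737, limited to 1 d.p. → 3 s.f.
Carrying full precision, 36.42 ÷ 87.737 = 0.415104231966…; keep min(3, 3) = 3 s.f.
Rounded to 3 significant figures: 0.415.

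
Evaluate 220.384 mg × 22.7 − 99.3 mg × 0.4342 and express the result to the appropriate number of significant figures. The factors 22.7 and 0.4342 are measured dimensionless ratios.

4.96 × 10³ mg

220.384 × 22.7 = 5002.7168 → 5.00 × 10³ mg (3 s.f., last digit at the 10^1 place).
99.3 × 0.4342 = 43.11606 → 43.1 mg (3 s.f., last digit at the 10^-1 place).
Difference: 4959.60074 mg; keep the coarser place, 10^1.
Result: 4.96 × 10³ mg.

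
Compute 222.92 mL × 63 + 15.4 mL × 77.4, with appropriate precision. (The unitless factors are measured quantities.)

1.5 × 10^4 mL

222.92 × 63 = 14043.96 → 1.4 × 10^4 mL (2 s.f., last digit at the 10^3 place).
15.4 × 77.4 = 1191.96 → 1.19 × 10^3 mL (3 s.f., last digit at the 10^1 place).
Sum: 15235.92 mL; keep the coarser place, 10^3.
Result: 1.5 × 10^4 mL.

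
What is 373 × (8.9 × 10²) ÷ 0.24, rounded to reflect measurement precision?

373 × (8.9 × 10²) ÷ 0.24 = 1383208.33333…
Multiplication/division keeps the fewest significant figures: 373 → 3 s.f., 8.9 × 10² → 2 s.f., 0.24 → 2 s.f.; limit is 2.
Rounded to 2 significant figures: 1.4 × 10⁶.

1.4 × 10⁶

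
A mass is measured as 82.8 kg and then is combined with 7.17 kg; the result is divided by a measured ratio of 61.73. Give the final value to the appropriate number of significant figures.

82.8 kg + 7.17 kg = 89.97 kg; the sum is limited to 1 decimal place (3 s.f.).
Carrying full precision, 89.97 ÷ 61.73 = 1.45747610562… kg; 61.73 has 4 s.f., so the result keeps min(3, 4) = 3 s.f.
Rounded to 3 significant figures: 1.46 kg.

1.46 kg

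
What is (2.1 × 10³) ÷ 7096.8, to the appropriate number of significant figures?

3.0 × 10⁻¹

(2.1 × 10³) ÷ 7096.8 = 0.29590801488…
Multiplication/division keeps the fewest significant figures: 2.1 × 10³ → 2 s.f., 7096.8 → 5 s.f.; limit is 2.
Rounded to 2 significant figures: 3.0 × 10⁻¹.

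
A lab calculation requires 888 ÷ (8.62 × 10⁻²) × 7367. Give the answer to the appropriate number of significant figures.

888 ÷ (8.62 × 10⁻²) × 7367 = 75892064.9652…
Multiplication/division keeps the fewest significant figures: 888 → 3 s.f., 8.62 × 10⁻² → 3 s.f., 7367 → 4 s.f.; limit is 3.
Rounded to 3 significant figures: 7.59 × 10⁷.

7.59 × 10⁷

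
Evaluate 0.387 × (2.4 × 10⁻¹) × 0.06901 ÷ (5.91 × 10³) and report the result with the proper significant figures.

0.387 × (2.4 × 10⁻¹) × 0.06901 ÷ (5.91 × 10³) = 0.00000108454294416…
Multiplication/division keeps the fewest significant figures: 0.387 → 3 s.f., 2.4 × 10⁻¹ → 2 s.f., 0.06901 → 4 s.f., 5.91 × 10³ → 3 s.f.; limit is 2.
Rounded to 2 significant figures: 1.1 × 10⁻⁶.

1.1 × 10⁻⁶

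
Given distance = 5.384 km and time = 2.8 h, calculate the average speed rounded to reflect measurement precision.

average speed = 5.384 km ÷ 2.8 h = 1.92285714286… km/h.
5.384 has 4 significant figures; 2.8 has 2.
Division/multiplication keeps the fewest: 2 significant figures.
Rounded: 1.9 km/h.

1.9 km/h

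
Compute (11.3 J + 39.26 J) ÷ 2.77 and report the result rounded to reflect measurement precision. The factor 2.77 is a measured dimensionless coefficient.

11.3 J + 39.26 J = 50.56 J; the sum is limited to 1 decimal place (3 s.f.).
Carrying full precision, 50.56 ÷ 2.77 = 18.2527075812… J; 2.77 has 3 s.f., so the result keeps min(3, 3) = 3 s.f.
Rounded to 3 significant figures: 18.3 J.

18.3 J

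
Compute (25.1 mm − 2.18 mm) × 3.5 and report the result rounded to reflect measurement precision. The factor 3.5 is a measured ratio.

8.0 × 10¹ mm

25.1 mm − 2.18 mm = 22.92 mm; the difference is limited to 1 decimal place (3 s.f.).
Carrying full precision, 22.92 × 3.5 = 80.22 mm; 3.5 has 2 s.f., so the result keeps min(3, 2) = 2 s.f.
Rounded to 2 significant figures: 8.0 × 10¹ mm.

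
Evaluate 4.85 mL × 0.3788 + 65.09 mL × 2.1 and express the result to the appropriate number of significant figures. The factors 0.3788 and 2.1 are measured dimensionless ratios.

4.85 × 0.3788 = 1.83718 → 1.84 mL (3 s.f., last digit at the 10^-2 place).
65.09 × 2.1 = 136.689 → 1.4 × 10^2 mL (2 s.f., last digit at the 10^1 place).
Sum: 138.52618 mL; keep the coarser place, 10^1.
Result: 1.4 × 10^2 mL.

1.4 × 10^2 mL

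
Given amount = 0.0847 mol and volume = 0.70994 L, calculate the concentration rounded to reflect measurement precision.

0.119 mol/L

concentration = 0.0847 mol ÷ 0.70994 L = 0.119305856833… mol/L.
0.0847 has 3 significant figures; 0.70994 has 5.
Division/multiplication keeps the fewest: 3 significant figures.
Rounded: 0.119 mol/L.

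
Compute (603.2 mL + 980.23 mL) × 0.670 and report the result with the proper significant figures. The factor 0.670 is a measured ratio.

1.06 × 10³ mL

603.2 mL + 980.23 mL = 1583.43 mL; the sum is limited to 1 decimal place (5 s.f.).
Carrying full precision, 1583.43 × 0.670 = 1060.8981 mL; 0.670 has 3 s.f., so the result keeps min(5, 3) = 3 s.f.
Rounded to 3 significant figures: 1.06 × 10³ mL.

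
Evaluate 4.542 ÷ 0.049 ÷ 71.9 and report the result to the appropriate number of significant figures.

1.3

4.542 ÷ 0.049 ÷ 71.9 = 1.28920552922…
Multiplication/division keeps the fewest significant figures: 4.542 → 4 s.f., 0.049 → 2 s.f., 71.9 → 3 s.f.; limit is 2.
Rounded to 2 significant figures: 1.3.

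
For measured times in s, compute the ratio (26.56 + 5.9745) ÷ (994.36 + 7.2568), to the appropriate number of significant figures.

26.56 + 5.9745 = 32.5345, limited to 2 d.p. → 4 s.f.; 994.36 + 7.2568 = 1001.6168, limited to 2 d.p. → 6 s.f.
Carrying full precision, 32.5345 ÷ 1001.6168 = 0.0324819831297…; keep min(4, 6) = 4 s.f.
Rounded to 4 significant figures: 0.03248.

0.03248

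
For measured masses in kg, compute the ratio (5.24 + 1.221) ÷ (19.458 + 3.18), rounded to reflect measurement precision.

0.285

5.24 + 1.221 = 6.461, limited to 2 d.p. → 3 s.f.; 19.458 + 3.18 = 22.638, limited to 2 d.p. → 4 s.f.
Carrying full precision, 6.461 ÷ 22.638 = 0.285405071119…; keep min(3, 4) = 3 s.f.
Rounded to 3 significant figures: 0.285.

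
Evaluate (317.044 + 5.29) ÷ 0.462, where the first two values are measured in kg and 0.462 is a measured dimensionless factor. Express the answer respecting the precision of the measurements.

317.044 kg + 5.29 kg = 322.334 kg; the sum is limited to 2 decimal places (5 s.f.).
Carrying full precision, 322.334 ÷ 0.462 = 697.692640693… kg; 0.462 has 3 s.f., so the result keeps min(5, 3) = 3 s.f.
Rounded to 3 significant figures: 698 kg.

698 kg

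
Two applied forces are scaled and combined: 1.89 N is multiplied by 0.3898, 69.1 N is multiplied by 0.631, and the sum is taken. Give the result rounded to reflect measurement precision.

44.3 N

1.89 × 0.3898 = 0.736722 → 0.737 N (3 s.f., last digit at the 10^-3 place).
69.1 × 0.631 = 43.6021 → 43.6 N (3 s.f., last digit at the 10^-1 place).
Sum: 44.338822 N; keep the coarser place, 10^-1.
Result: 44.3 N.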